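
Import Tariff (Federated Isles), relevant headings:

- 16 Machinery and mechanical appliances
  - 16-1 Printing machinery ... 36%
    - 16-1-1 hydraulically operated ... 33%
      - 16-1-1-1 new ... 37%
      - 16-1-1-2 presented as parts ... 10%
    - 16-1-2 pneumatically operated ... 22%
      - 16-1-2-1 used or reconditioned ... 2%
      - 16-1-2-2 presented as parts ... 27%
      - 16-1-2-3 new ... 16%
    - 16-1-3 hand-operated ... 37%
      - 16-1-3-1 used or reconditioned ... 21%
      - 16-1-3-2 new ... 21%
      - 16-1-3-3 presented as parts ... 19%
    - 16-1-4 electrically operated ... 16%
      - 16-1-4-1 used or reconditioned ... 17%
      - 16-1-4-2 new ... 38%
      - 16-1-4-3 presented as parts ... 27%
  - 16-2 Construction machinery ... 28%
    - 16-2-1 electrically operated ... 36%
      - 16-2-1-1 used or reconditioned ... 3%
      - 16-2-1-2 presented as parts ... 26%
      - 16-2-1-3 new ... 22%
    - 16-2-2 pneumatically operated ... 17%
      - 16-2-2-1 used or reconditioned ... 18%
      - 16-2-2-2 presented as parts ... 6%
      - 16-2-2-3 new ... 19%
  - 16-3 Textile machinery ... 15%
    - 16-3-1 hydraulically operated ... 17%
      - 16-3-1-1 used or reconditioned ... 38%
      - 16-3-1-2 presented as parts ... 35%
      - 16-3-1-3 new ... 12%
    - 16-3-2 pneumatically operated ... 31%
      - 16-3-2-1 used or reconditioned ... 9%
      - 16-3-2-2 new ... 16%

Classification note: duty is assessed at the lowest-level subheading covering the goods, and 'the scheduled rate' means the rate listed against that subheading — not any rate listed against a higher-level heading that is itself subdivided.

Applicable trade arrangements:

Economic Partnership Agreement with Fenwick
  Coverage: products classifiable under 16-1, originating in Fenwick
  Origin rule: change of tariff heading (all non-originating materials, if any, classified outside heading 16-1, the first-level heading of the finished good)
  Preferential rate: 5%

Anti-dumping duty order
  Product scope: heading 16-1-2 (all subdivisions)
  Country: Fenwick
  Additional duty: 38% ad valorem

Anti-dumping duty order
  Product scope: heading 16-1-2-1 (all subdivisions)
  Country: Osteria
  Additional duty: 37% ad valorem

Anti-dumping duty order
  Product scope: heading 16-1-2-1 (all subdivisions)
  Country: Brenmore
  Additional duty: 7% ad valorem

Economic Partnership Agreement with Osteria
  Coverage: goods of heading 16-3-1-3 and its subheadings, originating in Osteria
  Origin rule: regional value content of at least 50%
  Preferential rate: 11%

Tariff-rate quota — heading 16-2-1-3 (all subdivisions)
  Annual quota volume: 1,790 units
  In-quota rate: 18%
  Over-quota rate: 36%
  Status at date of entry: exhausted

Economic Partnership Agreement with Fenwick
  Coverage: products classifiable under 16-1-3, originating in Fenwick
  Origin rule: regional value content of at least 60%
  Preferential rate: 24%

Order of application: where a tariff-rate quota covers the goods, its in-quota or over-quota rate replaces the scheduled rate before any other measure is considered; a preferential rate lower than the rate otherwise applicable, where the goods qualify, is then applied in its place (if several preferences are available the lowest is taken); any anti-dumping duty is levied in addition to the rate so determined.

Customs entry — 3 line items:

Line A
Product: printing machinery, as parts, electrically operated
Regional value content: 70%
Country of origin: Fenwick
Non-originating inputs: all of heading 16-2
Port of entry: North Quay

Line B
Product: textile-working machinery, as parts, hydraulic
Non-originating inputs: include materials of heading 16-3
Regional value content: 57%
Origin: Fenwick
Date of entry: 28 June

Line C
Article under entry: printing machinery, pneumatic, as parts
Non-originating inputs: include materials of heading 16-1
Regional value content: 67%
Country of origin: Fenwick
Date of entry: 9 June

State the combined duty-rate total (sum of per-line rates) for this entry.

105%

Line A: printing → 16-1; electrically operated → 16-1-4; as parts → 16-1-4-3. Scheduled 27%. Fenwick agreement on 16-1: CTH met → 5% available; Fenwick agreement on 16-1-3: 16-1-4-3 not covered; preferential 5%. → 5%.
Line B: textile-working → 16-3; hydraulic → 16-3-1; as parts → 16-3-1-2. Scheduled 35%. Fenwick agreement on 16-1: 16-3-1-2 not covered; Fenwick agreement on 16-1-3: 16-3-1-2 not covered. → 35%.
Line C: printing → 16-1; pneumatic → 16-1-2; as parts → 16-1-2-2. Scheduled 27%. Fenwick agreement on 16-1: CTH not met; Fenwick agreement on 16-1-3: 16-1-2-2 not covered; anti-dumping (Fenwick, 16-1-2): +38%; total 27% + 38% = 65%. → 65%.
Sum: 5% + 35% + 65% = 105%.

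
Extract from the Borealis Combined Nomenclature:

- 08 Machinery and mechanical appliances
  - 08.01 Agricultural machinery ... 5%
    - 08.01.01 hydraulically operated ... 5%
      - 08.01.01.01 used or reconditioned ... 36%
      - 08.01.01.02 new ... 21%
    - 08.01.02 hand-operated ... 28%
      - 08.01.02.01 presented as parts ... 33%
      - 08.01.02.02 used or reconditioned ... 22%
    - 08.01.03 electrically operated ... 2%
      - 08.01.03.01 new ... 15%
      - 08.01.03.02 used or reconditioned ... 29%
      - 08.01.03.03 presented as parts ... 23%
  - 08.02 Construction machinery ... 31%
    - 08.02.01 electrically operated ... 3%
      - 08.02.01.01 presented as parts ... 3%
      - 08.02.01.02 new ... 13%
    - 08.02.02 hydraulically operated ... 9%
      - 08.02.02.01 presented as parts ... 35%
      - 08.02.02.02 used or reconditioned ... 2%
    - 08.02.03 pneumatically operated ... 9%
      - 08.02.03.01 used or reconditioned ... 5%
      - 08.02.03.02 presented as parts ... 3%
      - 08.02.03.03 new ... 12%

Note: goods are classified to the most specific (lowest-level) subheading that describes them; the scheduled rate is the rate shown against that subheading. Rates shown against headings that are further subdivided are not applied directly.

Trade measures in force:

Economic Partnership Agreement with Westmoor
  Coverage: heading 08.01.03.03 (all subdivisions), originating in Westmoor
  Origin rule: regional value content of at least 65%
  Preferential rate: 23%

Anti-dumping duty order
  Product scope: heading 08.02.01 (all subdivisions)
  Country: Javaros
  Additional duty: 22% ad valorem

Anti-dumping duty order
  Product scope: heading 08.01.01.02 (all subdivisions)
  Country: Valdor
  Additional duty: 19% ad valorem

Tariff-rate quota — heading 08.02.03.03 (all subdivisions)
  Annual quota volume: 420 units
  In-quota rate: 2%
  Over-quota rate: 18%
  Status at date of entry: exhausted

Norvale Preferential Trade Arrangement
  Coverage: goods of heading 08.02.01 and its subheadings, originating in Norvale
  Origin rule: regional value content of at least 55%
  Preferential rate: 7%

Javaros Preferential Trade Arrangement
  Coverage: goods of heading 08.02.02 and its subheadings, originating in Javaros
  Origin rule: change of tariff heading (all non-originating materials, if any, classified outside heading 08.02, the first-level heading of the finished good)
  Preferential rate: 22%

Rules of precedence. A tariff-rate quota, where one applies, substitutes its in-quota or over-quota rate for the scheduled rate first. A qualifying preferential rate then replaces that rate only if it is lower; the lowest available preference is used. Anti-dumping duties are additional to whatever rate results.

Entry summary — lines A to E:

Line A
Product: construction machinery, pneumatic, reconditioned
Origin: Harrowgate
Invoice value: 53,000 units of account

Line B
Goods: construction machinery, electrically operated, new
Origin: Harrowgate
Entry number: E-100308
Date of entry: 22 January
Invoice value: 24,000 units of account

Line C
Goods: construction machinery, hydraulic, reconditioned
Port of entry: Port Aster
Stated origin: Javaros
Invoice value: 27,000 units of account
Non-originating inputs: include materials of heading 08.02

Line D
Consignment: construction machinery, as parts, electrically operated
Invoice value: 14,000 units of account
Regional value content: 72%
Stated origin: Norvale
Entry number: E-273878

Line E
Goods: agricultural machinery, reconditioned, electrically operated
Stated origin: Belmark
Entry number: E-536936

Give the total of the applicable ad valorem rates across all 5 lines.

Line A: construction → 08.02; pneumatic → 08.02.03; reconditioned → 08.02.03.01. Scheduled 5%. No special measure applies. → 5%.
Line B: construction → 08.02; electrically operated → 08.02.01; new → 08.02.01.02. Scheduled 13%. No special measure applies. → 13%.
Line C: construction → 08.02; hydraulic → 08.02.02; reconditioned → 08.02.02.02. Scheduled 2%. Javaros agreement on 08.02.02: CTH not met. → 2%.
Line D: construction → 08.02; electrically operated → 08.02.01; as parts → 08.02.01.01. Scheduled 3%. Norvale agreement on 08.02.01: RVC ≥ 55% → 7% available; preference 7% not lower than 3% → no reduction. → 3%.
Line E: agricultural → 08.01; electrically operated → 08.01.03; reconditioned → 08.01.03.02. Scheduled 29%. No special measure applies. → 29%.
Sum: 5% + 13% + 2% + 3% + 29% = 52%.

52%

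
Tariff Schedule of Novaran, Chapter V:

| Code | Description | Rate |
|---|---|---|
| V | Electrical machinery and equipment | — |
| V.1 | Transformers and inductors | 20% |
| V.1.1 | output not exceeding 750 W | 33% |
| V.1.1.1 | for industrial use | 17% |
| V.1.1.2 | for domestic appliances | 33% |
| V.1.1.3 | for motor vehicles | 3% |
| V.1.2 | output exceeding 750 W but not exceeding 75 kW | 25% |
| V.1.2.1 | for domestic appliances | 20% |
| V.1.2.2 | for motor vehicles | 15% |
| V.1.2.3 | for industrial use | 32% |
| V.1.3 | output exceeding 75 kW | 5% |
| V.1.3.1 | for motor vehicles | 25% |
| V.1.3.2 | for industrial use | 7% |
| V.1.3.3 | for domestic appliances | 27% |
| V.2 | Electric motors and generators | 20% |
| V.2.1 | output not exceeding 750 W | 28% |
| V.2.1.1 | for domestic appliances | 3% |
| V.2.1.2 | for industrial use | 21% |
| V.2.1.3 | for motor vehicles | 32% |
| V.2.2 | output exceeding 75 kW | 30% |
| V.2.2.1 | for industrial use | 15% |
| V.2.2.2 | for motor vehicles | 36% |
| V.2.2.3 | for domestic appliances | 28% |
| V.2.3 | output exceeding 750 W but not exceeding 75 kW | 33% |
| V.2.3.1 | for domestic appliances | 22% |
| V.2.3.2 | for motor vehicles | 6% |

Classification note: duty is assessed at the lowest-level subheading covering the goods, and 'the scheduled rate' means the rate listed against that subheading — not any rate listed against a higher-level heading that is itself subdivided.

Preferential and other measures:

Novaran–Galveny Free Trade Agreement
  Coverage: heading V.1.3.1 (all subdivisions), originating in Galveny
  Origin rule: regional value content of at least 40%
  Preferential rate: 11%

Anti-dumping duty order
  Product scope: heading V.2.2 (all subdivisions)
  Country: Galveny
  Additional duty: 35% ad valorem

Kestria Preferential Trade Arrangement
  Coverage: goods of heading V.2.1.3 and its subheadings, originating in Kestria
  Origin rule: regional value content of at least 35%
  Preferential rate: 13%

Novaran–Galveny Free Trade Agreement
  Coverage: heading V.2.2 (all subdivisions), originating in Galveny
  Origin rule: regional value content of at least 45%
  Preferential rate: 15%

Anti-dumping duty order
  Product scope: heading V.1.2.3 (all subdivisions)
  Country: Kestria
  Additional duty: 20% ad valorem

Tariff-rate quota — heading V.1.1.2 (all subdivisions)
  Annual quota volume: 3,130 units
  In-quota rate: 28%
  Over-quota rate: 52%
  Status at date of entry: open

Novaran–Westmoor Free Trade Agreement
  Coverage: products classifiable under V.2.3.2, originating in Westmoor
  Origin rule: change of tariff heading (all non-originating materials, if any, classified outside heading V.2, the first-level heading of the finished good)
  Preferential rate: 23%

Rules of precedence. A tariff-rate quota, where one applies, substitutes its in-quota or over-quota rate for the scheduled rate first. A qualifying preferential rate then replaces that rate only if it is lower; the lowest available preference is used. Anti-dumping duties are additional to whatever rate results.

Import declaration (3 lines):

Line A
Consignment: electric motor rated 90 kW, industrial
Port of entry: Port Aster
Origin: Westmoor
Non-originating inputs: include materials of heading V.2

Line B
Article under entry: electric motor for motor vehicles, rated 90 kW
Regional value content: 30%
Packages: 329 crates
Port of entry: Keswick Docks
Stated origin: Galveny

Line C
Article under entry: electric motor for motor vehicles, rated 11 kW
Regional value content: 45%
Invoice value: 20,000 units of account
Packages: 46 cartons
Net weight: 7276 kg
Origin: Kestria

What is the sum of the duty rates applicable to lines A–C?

Line A: electric motor → V.2; rated 90 kW → V.2.2; industrial → V.2.2.1. Scheduled 15%. Westmoor agreement on V.2.3.2: V.2.2.1 not covered. → 15%.
Line B: electric motor → V.2; rated 90 kW → V.2.2; for motor vehicles → V.2.2.2. Scheduled 36%. Galveny agreement on V.1.3.1: V.2.2.2 not covered; Galveny agreement on V.2.2: RVC < 45%; anti-dumping (Galveny, V.2.2): +35%; total 36% + 35% = 71%. → 71%.
Line C: electric motor → V.2; rated 11 kW → V.2.3; for motor vehicles → V.2.3.2. Scheduled 6%. Kestria agreement on V.2.1.3: V.2.3.2 not covered. → 6%.
Sum: 15% + 71% + 6% = 92%.

92%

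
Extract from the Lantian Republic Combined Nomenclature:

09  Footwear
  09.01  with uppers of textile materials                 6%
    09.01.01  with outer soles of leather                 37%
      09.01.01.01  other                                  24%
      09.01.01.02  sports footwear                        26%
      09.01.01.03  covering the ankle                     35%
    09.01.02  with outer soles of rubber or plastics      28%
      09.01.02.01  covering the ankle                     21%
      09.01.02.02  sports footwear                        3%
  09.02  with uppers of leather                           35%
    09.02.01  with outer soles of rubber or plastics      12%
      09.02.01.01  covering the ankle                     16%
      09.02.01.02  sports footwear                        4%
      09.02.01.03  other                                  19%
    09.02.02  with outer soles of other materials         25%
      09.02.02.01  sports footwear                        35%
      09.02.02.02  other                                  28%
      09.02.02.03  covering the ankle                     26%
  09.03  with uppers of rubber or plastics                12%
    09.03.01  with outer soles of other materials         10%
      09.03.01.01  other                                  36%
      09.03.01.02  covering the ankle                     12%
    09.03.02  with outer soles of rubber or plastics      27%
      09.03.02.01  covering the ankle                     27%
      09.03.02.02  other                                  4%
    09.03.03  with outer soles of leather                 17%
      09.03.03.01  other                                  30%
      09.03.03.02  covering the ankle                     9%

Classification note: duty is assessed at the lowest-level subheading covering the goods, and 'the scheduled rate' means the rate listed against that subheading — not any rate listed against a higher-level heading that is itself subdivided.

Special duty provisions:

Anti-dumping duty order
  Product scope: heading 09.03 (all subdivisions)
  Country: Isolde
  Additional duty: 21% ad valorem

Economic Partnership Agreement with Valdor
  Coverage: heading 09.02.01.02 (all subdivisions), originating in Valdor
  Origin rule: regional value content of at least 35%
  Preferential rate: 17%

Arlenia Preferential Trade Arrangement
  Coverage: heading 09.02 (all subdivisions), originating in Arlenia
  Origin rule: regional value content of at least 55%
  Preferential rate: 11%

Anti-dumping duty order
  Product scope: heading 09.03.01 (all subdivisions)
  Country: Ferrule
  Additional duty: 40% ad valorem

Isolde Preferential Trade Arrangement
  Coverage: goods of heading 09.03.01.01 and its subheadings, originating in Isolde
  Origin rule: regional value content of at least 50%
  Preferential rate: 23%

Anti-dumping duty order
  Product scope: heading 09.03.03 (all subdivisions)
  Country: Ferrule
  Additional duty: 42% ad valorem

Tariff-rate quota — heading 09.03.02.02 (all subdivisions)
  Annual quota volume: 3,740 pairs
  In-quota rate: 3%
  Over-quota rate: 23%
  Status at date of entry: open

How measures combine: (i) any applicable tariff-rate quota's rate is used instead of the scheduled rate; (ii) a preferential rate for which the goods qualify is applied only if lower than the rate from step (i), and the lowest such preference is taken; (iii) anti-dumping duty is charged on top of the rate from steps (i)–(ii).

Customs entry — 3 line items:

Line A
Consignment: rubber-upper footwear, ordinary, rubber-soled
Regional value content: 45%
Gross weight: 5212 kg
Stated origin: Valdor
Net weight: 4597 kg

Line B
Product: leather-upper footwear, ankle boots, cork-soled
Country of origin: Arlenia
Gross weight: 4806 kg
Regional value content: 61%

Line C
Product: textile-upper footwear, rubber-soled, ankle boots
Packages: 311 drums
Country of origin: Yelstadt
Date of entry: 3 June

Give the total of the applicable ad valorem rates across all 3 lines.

Line A: rubber-upper → 09.03; rubber-soled → 09.03.02; ordinary → 09.03.02.02. Scheduled 4%. quota on 09.03.02.02 open → in-quota 3%; Valdor agreement on 09.02.01.02: 09.03.02.02 not covered. → 3%.
Line B: leather-upper → 09.02; cork-soled → 09.02.02; ankle boots → 09.02.02.03. Scheduled 26%. Arlenia agreement on 09.02: RVC ≥ 55% → 11% available; preferential 11%. → 11%.
Line C: textile-upper → 09.01; rubber-soled → 09.01.02; ankle boots → 09.01.02.01. Scheduled 21%. No special measure applies. → 21%.
Sum: 3% + 11% + 21% = 35%.

35%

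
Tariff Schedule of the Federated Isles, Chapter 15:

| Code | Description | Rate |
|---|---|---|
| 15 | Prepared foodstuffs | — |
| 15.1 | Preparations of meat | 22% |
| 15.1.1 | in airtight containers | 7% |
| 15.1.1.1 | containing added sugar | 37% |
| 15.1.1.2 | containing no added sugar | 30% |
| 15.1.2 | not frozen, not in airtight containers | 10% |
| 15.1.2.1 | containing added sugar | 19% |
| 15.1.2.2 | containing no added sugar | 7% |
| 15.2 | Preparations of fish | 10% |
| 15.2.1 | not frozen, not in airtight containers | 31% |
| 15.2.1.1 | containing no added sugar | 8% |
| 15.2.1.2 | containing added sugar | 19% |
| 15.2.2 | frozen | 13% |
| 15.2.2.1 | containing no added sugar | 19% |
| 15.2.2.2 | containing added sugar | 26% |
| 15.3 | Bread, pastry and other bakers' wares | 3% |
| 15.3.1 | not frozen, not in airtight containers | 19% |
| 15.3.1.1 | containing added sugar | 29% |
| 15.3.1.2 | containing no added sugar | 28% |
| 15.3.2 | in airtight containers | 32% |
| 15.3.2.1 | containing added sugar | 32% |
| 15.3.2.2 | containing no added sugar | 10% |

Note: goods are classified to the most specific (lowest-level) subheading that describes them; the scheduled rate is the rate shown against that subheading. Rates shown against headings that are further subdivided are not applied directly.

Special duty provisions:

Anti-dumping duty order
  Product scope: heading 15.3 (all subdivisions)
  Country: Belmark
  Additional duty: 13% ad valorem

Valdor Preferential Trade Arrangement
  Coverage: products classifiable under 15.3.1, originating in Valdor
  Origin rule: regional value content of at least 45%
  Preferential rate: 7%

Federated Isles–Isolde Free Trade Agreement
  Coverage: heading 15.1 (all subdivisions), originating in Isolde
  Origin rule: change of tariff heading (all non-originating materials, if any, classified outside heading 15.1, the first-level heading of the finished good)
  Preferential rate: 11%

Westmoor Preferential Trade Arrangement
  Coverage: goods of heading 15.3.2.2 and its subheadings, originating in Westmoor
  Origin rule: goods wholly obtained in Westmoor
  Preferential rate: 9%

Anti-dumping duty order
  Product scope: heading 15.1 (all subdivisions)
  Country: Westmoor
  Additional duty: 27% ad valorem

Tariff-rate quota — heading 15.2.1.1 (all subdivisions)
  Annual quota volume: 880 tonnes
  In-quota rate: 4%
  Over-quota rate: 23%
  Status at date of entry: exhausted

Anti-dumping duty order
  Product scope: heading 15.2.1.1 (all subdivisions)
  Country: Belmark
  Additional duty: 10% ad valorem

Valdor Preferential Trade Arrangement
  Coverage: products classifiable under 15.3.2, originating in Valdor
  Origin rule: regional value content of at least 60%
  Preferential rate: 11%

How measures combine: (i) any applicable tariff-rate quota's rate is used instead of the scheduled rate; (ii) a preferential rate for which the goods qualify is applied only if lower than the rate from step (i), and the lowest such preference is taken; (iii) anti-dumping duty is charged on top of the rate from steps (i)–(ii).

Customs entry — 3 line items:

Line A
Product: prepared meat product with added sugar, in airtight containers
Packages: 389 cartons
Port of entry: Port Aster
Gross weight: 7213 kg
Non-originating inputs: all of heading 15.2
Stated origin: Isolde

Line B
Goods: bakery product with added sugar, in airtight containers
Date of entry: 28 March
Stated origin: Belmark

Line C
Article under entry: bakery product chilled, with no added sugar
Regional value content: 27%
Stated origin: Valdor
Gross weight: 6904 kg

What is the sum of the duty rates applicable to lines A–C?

Line A: prepared meat product → 15.1; in airtight containers → 15.1.1; with added sugar → 15.1.1.1. Scheduled 37%. Isolde agreement on 15.1: CTH met → 11% available; preferential 11%. → 11%.
Line B: bakery product → 15.3; in airtight containers → 15.3.2; with added sugar → 15.3.2.1. Scheduled 32%. anti-dumping (Belmark, 15.3): +13%; total 32% + 13% = 45%. → 45%.
Line C: bakery product → 15.3; chilled → 15.3.1; with no added sugar → 15.3.1.2. Scheduled 28%. Valdor agreement on 15.3.1: RVC < 45%; Valdor agreement on 15.3.2: 15.3.1.2 not covered. → 28%.
Sum: 11% + 45% + 28% = 84%.

84%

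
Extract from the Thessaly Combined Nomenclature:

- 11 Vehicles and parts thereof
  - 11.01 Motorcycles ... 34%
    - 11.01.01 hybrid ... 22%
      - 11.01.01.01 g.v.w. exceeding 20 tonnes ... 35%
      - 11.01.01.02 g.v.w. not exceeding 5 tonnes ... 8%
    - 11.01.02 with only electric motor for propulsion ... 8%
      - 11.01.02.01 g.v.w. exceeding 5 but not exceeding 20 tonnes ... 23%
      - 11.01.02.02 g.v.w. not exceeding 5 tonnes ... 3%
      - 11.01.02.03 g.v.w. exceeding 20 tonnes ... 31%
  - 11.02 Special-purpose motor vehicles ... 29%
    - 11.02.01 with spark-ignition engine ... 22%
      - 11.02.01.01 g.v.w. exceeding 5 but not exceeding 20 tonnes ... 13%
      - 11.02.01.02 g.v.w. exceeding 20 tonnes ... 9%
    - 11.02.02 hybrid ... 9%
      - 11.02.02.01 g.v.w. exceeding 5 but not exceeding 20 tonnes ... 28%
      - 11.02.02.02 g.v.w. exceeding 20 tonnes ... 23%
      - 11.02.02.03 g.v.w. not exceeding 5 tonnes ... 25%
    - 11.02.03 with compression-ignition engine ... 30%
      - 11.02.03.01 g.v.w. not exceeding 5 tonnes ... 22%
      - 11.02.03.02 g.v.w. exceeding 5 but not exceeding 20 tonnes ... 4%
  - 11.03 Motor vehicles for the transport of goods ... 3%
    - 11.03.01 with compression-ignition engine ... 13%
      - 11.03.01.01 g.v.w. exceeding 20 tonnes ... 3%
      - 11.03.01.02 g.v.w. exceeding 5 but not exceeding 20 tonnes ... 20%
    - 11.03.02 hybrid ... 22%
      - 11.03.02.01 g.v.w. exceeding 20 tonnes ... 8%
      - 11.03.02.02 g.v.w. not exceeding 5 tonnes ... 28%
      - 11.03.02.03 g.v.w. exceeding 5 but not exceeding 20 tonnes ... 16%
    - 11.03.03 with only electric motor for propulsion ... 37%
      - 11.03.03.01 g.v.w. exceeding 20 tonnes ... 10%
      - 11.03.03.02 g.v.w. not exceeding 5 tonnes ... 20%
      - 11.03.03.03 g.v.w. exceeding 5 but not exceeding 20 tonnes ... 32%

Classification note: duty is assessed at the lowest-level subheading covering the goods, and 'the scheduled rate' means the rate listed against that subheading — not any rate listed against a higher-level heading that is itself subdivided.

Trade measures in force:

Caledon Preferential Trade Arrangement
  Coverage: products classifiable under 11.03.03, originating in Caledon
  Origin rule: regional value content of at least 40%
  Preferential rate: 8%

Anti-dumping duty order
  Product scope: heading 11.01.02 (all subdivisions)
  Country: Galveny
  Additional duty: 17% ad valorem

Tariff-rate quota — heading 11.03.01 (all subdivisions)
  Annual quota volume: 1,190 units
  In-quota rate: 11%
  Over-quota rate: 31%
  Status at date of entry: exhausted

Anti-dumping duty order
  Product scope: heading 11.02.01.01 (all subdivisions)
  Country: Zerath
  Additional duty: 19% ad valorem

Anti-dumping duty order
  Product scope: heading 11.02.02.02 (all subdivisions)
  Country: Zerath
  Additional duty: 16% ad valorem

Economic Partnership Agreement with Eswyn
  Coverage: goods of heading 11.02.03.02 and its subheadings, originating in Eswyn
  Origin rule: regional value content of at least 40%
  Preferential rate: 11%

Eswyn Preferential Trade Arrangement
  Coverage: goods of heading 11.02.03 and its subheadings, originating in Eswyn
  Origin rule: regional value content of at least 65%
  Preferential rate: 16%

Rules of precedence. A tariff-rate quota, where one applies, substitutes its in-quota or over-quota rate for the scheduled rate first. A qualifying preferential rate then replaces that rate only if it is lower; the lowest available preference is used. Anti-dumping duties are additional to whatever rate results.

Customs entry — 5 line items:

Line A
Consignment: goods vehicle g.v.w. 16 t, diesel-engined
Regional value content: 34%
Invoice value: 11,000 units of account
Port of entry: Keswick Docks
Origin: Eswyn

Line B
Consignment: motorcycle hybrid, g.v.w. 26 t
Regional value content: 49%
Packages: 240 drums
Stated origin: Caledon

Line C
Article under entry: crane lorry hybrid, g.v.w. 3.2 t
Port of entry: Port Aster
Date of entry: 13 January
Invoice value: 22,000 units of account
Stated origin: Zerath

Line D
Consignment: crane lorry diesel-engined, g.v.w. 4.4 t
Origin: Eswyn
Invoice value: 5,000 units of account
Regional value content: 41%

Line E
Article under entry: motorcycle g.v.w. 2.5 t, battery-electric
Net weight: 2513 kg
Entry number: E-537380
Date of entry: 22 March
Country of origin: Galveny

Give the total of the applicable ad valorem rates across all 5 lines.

Line A: goods vehicle → 11.03; diesel-engined → 11.03.01; g.v.w. 16 t → 11.03.01.02. Scheduled 20%. quota on 11.03.01 exhausted → over-quota 31%; Eswyn agreement on 11.02.03.02: 11.03.01.02 not covered; Eswyn agreement on 11.02.03: 11.03.01.02 not covered. → 31%.
Line B: motorcycle → 11.01; hybrid → 11.01.01; g.v.w. 26 t → 11.01.01.01. Scheduled 35%. Caledon agreement on 11.03.03: 11.01.01.01 not covered. → 35%.
Line C: crane lorry → 11.02; hybrid → 11.02.02; g.v.w. 3.2 t → 11.02.02.03. Scheduled 25%. No special measure applies. → 25%.
Line D: crane lorry → 11.02; diesel-engined → 11.02.03; g.v.w. 4.4 t → 11.02.03.01. Scheduled 22%. Eswyn agreement on 11.02.03.02: 11.02.03.01 not covered; Eswyn agreement on 11.02.03: RVC < 65%. → 22%.
Line E: motorcycle → 11.01; battery-electric → 11.01.02; g.v.w. 2.5 t → 11.01.02.02. Scheduled 3%. anti-dumping (Galveny, 11.01.02): +17%; total 3% + 17% = 20%. → 20%.
Sum: 31% + 35% + 25% + 22% + 20% = 133%.

133%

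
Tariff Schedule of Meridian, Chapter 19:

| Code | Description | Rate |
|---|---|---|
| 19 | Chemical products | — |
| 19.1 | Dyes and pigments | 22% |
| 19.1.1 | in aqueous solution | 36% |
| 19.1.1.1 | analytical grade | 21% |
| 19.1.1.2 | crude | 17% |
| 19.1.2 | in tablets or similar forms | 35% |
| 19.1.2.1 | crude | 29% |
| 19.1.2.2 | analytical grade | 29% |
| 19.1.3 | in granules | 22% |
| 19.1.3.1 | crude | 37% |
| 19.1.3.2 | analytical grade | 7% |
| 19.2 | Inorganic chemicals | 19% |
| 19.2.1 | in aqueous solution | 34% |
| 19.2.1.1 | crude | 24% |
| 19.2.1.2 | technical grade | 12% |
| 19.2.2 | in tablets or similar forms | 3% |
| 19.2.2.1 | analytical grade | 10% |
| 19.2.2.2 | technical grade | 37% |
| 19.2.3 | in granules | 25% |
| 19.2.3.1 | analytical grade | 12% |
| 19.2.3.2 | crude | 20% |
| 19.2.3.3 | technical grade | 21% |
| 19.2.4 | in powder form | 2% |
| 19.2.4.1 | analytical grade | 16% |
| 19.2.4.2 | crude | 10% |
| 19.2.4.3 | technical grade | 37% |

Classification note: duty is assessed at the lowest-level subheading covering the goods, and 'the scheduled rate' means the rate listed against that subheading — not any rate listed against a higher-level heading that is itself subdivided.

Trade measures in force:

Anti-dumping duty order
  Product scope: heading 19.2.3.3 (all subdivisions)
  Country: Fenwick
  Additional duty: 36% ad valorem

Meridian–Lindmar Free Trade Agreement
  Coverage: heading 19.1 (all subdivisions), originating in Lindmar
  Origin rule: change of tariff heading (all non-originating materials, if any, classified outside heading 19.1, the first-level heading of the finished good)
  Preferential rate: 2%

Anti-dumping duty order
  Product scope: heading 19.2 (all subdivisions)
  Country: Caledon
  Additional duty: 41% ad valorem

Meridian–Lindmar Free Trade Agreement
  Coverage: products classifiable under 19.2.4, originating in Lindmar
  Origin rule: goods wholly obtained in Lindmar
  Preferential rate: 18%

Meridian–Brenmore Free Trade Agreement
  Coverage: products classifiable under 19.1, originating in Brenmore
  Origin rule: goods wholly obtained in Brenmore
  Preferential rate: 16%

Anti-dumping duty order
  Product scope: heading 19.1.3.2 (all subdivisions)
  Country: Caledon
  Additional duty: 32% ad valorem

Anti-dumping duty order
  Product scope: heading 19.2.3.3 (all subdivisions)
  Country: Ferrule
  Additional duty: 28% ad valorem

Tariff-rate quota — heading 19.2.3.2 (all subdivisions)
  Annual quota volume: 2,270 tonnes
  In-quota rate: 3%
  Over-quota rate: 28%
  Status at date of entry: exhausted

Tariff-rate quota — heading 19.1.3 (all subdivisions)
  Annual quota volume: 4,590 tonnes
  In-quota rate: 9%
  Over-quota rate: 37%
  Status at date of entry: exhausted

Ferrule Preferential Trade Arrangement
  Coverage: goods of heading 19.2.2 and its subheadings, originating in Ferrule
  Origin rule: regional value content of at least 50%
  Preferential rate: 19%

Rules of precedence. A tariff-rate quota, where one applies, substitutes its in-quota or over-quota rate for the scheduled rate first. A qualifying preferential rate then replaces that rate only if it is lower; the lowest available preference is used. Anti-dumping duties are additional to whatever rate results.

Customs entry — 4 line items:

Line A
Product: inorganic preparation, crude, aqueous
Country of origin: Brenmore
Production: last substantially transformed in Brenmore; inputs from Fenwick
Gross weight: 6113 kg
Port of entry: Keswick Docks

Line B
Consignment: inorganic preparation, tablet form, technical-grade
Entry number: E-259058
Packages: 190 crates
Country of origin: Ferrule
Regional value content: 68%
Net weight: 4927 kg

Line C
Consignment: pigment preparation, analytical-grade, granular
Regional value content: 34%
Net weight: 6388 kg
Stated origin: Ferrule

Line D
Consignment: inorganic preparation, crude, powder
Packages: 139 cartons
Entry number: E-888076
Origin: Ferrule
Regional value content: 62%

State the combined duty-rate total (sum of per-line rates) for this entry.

90%

Line A: inorganic → 19.2; aqueous → 19.2.1; crude → 19.2.1.1. Scheduled 24%. Brenmore agreement on 19.1: 19.2.1.1 not covered. → 24%.
Line B: inorganic → 19.2; tablet form → 19.2.2; technical-grade → 19.2.2.2. Scheduled 37%. Ferrule agreement on 19.2.2: RVC ≥ 50% → 19% available; preferential 19%. → 19%.
Line C: pigment → 19.1; granular → 19.1.3; analytical-grade → 19.1.3.2. Scheduled 7%. quota on 19.1.3 exhausted → over-quota 37%; Ferrule agreement on 19.2.2: 19.1.3.2 not covered. → 37%.
Line D: inorganic → 19.2; powder → 19.2.4; crude → 19.2.4.2. Scheduled 10%. Ferrule agreement on 19.2.2: 19.2.4.2 not covered. → 10%.
Sum: 24% + 19% + 37% + 10% = 90%.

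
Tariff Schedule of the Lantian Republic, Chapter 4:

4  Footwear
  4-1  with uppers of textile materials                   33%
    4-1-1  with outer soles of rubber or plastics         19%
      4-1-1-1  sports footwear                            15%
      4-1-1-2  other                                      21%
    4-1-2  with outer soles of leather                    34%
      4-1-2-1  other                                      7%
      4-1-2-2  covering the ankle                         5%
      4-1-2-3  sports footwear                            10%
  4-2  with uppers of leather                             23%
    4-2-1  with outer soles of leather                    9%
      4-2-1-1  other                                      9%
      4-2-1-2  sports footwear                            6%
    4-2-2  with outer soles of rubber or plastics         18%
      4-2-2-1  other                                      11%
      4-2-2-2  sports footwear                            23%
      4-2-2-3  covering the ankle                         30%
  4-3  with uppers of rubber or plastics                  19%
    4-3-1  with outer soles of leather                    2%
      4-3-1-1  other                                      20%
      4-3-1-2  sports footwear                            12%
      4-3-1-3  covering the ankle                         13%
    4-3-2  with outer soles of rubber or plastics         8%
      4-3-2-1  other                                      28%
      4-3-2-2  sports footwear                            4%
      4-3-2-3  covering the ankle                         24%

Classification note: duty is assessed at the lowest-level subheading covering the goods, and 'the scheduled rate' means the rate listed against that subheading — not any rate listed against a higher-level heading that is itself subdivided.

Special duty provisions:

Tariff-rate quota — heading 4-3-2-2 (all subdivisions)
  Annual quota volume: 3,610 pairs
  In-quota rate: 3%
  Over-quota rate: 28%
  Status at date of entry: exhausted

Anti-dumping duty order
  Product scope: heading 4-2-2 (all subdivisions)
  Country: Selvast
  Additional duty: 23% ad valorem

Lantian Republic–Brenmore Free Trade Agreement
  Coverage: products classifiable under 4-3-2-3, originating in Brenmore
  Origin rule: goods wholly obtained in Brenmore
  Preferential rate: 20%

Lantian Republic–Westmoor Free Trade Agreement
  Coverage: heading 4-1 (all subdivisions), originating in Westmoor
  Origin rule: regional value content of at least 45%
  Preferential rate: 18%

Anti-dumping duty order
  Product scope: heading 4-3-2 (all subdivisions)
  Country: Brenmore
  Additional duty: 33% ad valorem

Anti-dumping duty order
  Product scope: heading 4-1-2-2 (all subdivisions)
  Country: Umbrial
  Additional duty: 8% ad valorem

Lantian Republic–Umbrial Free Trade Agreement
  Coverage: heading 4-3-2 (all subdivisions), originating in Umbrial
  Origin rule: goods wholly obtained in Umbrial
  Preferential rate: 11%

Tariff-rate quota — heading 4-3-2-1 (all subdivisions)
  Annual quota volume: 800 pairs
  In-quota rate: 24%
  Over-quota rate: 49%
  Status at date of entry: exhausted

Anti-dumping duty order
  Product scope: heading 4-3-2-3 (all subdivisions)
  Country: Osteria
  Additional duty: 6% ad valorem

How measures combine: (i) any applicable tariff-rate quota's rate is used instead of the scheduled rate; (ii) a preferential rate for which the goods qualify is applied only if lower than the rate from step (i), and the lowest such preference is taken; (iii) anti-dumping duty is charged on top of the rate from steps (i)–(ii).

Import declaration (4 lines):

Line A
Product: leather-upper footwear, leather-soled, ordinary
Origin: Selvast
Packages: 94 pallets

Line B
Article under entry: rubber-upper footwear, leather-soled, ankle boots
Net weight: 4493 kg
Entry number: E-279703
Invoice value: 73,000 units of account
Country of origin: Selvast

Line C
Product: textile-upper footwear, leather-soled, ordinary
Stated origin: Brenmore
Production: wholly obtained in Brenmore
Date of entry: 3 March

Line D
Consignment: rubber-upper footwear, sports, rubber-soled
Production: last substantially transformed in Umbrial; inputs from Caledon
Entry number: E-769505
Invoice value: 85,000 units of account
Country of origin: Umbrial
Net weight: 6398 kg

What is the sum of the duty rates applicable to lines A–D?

Line A: leather-upper → 4-2; leather-soled → 4-2-1; ordinary → 4-2-1-1. Scheduled 9%. No special measure applies. → 9%.
Line B: rubber-upper → 4-3; leather-soled → 4-3-1; ankle boots → 4-3-1-3. Scheduled 13%. No special measure applies. → 13%.
Line C: textile-upper → 4-1; leather-soled → 4-1-2; ordinary → 4-1-2-1. Scheduled 7%. Brenmore agreement on 4-3-2-3: 4-1-2-1 not covered. → 7%.
Line D: rubber-upper → 4-3; rubber-soled → 4-3-2; sports → 4-3-2-2. Scheduled 4%. quota on 4-3-2-2 exhausted → over-quota 28%; Umbrial agreement on 4-3-2: not wholly obtained. → 28%.
Sum: 9% + 13% + 7% + 28% = 57%.

57%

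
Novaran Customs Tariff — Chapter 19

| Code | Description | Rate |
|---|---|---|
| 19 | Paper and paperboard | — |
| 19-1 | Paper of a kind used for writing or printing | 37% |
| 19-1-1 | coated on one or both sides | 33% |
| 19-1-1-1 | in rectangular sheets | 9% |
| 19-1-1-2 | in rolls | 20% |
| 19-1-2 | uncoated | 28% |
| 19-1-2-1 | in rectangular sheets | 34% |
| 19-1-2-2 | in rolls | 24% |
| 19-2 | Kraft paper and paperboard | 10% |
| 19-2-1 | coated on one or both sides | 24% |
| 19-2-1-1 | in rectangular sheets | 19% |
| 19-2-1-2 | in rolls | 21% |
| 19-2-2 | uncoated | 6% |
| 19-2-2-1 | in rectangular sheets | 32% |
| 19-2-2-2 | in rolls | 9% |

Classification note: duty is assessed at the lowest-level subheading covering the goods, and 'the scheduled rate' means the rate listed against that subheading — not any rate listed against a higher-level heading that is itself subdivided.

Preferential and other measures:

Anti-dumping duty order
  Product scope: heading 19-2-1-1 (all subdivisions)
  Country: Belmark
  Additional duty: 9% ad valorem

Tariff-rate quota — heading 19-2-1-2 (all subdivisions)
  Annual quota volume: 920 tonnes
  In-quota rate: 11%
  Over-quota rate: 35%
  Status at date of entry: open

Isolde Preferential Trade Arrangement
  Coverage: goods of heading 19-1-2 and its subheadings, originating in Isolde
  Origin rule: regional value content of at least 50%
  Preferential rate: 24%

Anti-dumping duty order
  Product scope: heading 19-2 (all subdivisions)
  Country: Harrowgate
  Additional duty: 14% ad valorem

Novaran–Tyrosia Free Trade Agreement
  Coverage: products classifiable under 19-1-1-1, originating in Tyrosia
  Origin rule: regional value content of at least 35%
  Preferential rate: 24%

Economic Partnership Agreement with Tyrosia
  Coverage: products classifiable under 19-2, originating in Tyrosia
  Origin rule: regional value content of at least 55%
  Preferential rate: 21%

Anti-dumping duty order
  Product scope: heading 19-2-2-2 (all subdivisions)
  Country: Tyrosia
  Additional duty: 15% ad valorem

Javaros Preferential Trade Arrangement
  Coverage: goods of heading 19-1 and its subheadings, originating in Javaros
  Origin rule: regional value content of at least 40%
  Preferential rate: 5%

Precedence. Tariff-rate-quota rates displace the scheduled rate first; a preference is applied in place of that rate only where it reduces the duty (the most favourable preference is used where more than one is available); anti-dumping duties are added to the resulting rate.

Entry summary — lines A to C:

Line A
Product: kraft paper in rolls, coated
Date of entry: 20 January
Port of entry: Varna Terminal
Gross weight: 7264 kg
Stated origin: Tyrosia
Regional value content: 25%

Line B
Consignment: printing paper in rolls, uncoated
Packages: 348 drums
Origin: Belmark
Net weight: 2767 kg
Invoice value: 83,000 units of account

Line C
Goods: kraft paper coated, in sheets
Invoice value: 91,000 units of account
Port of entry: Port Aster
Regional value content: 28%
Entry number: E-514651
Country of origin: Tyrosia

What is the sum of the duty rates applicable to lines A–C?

54%

Line A: kraft paper → 19-2; coated → 19-2-1; in rolls → 19-2-1-2. Scheduled 21%. quota on 19-2-1-2 open → in-quota 11%; Tyrosia agreement on 19-1-1-1: 19-2-1-2 not covered; Tyrosia agreement on 19-2: RVC < 55%. → 11%.
Line B: printing paper → 19-1; uncoated → 19-1-2; in rolls → 19-1-2-2. Scheduled 24%. No special measure applies. → 24%.
Line C: kraft paper → 19-2; coated → 19-2-1; in sheets → 19-2-1-1. Scheduled 19%. Tyrosia agreement on 19-1-1-1: 19-2-1-1 not covered; Tyrosia agreement on 19-2: RVC < 55%. → 19%.
Sum: 11% + 24% + 19% = 54%.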